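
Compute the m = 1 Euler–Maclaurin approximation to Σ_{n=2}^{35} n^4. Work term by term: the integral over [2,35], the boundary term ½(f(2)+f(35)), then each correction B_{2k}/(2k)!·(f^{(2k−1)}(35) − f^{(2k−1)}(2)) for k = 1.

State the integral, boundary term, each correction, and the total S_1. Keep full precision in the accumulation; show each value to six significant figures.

Integral: ∫_2^35 x^4 dx = 1.05044e+07.
½[f(2) + f(35)] = ½[16.0000 + 1.50062e+06] = 750320.
Integral + boundary = 1.12547e+07.
Correction k=1: B_{2}/2! · (f^{(1)}(35) − f^{(1)}(2)) = 1/12 · (171500 − 32.0000) = 14289.0.

S_1 ≈ 1.12690e+07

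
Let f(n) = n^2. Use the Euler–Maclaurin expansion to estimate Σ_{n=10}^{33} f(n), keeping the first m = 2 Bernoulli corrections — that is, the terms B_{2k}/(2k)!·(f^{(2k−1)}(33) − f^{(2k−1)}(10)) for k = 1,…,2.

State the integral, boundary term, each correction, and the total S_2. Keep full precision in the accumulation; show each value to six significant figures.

S_2 ≈ 12244.0

The integral term ∫_10^33 x^2 dx = 11645.7.
½[f(10) + f(33)] = ½[100.000 + 1089.00] = 594.500.
So far: 12240.2.
Correction k=1: B_{2}/2! · (f^{(1)}(33) − f^{(1)}(10)) = 1/12 · (66.0000 − 20.0000) = 3.83333.
Partial sum through k=1: 12244.0.
Correction k=2: B_{4}/4! · (f^{(3)}(33) − f^{(3)}(10)) = −1/720 · (0.00000 − 0.00000) = 0.00000.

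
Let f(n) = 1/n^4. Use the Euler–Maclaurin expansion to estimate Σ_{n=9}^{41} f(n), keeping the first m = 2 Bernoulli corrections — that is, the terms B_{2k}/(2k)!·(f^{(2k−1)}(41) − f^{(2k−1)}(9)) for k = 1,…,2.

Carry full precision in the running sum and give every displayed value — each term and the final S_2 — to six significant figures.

The integral term ∫_9^41 1/x^4 dx = 0.000452411.
Endpoint term: (f(9) + f(41))/2 = (0.000152416 + 3.53887e-07)/2 = 7.63848e-05.
Integral + boundary = 0.000528796.
k=1: B_{2}/(2)! × [f^{(1)}(41) − f^{(1)}(9)] = 1/12 × (-3.45256e-08 − (-6.77404e-05)) = 5.64215e-06.
Running total after k=1: 0.000534438.
k=2: B_{4}/(4)! × [f^{(3)}(41) − f^{(3)}(9)] = −1/720 × (-6.16161e-10 − (-2.50890e-05)) = -3.48450e-08.

S_2 ≈ 0.000534403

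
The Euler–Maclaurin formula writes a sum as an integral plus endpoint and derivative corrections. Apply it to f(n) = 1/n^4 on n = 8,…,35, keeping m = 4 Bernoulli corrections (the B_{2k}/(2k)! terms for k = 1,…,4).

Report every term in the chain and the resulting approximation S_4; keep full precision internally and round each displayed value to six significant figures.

S_4 ≈ 0.000775759

∫_8^35 1/x^4 dx evaluates to 0.000643267.
Endpoint term: (f(8) + f(35))/2 = (0.000244141 + 6.66389e-07)/2 = 0.000122404.
Integral + boundary = 0.000765671.
Order-1 term: 1/12 · (-7.61587e-08 − (-0.000122070)) = 1.01662e-05.
Running total after k=1: 0.000775837.
Order-2 term: −1/720 · (-1.86511e-09 − (-5.72205e-05)) = -7.94703e-08.
Running total after k=2: 0.000775757.
Order-3 term: 1/30240 · (-8.52623e-11 − (-5.00679e-05)) = 1.65568e-09.
Running total after k=3: 0.000775759.
Order-4 term: −1/1209600 · (-6.26417e-12 − (-7.04080e-05)) = -5.82077e-11.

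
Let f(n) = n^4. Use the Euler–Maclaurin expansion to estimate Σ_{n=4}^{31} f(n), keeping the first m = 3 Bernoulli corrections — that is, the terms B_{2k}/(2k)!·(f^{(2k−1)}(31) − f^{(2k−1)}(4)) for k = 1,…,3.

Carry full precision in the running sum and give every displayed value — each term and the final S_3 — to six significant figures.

S_3 ≈ 6.19742e+06

Integral: ∫_4^31 x^4 dx = 5.72563e+06.
Endpoint term: (f(4) + f(31))/2 = (256.000 + 923521)/2 = 461888.
Running total after boundary: 6.18751e+06.
k=1: B_{2}/(2)! × [f^{(1)}(31) − f^{(1)}(4)] = 1/12 × (119164 − 256.000) = 9909.00.
Partial sum through k=1: 6.19742e+06.
k=2: B_{4}/(4)! × [f^{(3)}(31) − f^{(3)}(4)] = −1/720 × (744.000 − 96.0000) = -0.900000.
Partial sum through k=2: 6.19742e+06.
k=3: B_{6}/(6)! × [f^{(5)}(31) − f^{(5)}(4)] = 1/30240 × (0.00000 − 0.00000) = 0.00000.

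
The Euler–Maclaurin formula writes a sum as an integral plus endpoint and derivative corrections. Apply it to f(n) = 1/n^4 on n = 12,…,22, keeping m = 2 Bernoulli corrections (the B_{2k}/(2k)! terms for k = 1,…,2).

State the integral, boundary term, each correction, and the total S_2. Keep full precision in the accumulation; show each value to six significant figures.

Integral: ∫_12^22 1/x^4 dx = 0.000161596.
½[f(12) + f(22)] = ½[4.82253e-05 + 4.26883e-06] = 2.62471e-05.
Integral + boundary = 0.000187844.
k=1: B_{2}/(2)! × [f^{(1)}(22) − f^{(1)}(12)] = 1/12 × (-7.76152e-07 − (-1.60751e-05)) = 1.27491e-06.
After k=1: 0.000189118.
k=2: B_{4}/(4)! × [f^{(3)}(22) − f^{(3)}(12)] = −1/720 × (-4.81086e-08 − (-3.34898e-06)) = -4.58454e-09.

S_2 ≈ 0.000189114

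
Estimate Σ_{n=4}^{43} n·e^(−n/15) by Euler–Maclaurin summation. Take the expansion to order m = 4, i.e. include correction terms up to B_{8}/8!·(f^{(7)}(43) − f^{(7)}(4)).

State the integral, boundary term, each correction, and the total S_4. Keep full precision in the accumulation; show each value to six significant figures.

The integral term ∫_4^43 x·e^(−x/15) dx = 168.797.
Boundary: ½(f(4) + f(43)) = ½(3.06371 + 2.44619) = 2.75495.
Running total after boundary: 171.552.
k=1: B_{2}/(2)! × [f^{(1)}(43) − f^{(1)}(4)] = 1/12 × (-0.106191 − 0.561681) = -0.0556560.
After k=1: 171.496.
k=2: B_{4}/(4)! × [f^{(3)}(43) − f^{(3)}(4)] = −1/720 × (3.37115e-05 − 0.00930461) = 1.28762e-05.
After k=2: 171.496.
k=3: B_{6}/(6)! × [f^{(5)}(43) − f^{(5)}(4)] = 1/30240 × (2.39727e-06 − 7.16127e-05) = -2.28887e-09.
After k=3: 171.496.
k=4: B_{8}/(8)! × [f^{(7)}(43) − f^{(7)}(4)] = −1/1209600 × (2.06431e-08 − 4.52763e-07) = 3.57242e-13.

S_4 ≈ 171.496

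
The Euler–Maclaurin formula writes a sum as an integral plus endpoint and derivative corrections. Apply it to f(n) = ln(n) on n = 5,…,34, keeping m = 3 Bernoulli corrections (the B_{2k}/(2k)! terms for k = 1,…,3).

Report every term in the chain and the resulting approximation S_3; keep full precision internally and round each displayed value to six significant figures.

∫_5^34 ln(x) dx evaluates to 82.8491.
Endpoint term: (f(5) + f(34))/2 = (1.60944 + 3.52636)/2 = 2.56790.
Running total after boundary: 85.4170.
Correction k=1: B_{2}/2! · (f^{(1)}(34) − f^{(1)}(5)) = 1/12 · (0.0294118 − 0.200000) = -0.0142157.
Running total after k=1: 85.4028.
Correction k=2: B_{4}/4! · (f^{(3)}(34) − f^{(3)}(5)) = −1/720 · (5.08854e-05 − 0.0160000) = 2.21515e-05.
Running total after k=2: 85.4028.
Correction k=3: B_{6}/6! · (f^{(5)}(34) − f^{(5)}(5)) = 1/30240 · (5.28222e-07 − 0.00768000) = -2.53951e-07.

S_3 ≈ 85.4028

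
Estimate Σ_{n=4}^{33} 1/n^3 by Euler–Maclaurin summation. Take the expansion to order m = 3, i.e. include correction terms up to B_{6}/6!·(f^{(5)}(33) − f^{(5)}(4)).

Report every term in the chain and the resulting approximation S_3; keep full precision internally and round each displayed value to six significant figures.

S_3 ≈ 0.0395746

The integral term ∫_4^33 1/x^3 dx = 0.0307909.
Boundary: ½(f(4) + f(33)) = ½(0.0156250 + 2.78265e-05) = 0.00782641.
So far: 0.0386173.
k=1: B_{2}/(2)! × [f^{(1)}(33) − f^{(1)}(4)] = 1/12 × (-2.52968e-06 − (-0.0117188)) = 0.000976352.
Running total after k=1: 0.0395936.
k=2: B_{4}/(4)! × [f^{(3)}(33) − f^{(3)}(4)] = −1/720 × (-4.64588e-08 − (-0.0146484)) = -2.03450e-05.
Running total after k=2: 0.0395733.
k=3: B_{6}/(6)! × [f^{(5)}(33) − f^{(5)}(4)] = 1/30240 × (-1.79180e-09 − (-0.0384521)) = 1.27157e-06.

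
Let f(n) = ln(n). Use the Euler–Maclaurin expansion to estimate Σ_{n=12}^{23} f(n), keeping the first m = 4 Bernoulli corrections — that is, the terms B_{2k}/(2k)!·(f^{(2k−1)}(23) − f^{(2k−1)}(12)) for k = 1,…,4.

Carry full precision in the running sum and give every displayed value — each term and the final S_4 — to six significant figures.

The integral term ∫_12^23 ln(x) dx = 31.2975.
Boundary: ½(f(12) + f(23)) = ½(2.48491 + 3.13549) = 2.81020.
Integral + boundary = 34.1077.
k=1: B_{2}/(2)! × [f^{(1)}(23) − f^{(1)}(12)] = 1/12 × (0.0434783 − 0.0833333) = -0.00332126.
After k=1: 34.1044.
k=2: B_{4}/(4)! × [f^{(3)}(23) − f^{(3)}(12)] = −1/720 × (0.000164379 − 0.00115741) = 1.37921e-06.
After k=2: 34.1044.
k=3: B_{6}/(6)! × [f^{(5)}(23) − f^{(5)}(12)] = 1/30240 × (3.72883e-06 − 9.64506e-05) = -3.06620e-09.
After k=3: 34.1044.
k=4: B_{8}/(8)! × [f^{(7)}(23) − f^{(7)}(12)] = −1/1209600 × (2.11465e-07 − 2.00939e-05) = 1.64372e-11.

S_4 ≈ 34.1044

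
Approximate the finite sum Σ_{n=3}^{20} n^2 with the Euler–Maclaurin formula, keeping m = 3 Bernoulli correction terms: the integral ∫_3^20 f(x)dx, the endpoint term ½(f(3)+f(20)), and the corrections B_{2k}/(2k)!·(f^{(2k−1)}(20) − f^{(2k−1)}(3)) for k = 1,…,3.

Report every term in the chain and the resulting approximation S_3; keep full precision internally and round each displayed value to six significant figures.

S_3 ≈ 2865.00

Integral: ∫_3^20 x^2 dx = 2657.67.
Boundary: ½(f(3) + f(20)) = ½(9.00000 + 400.000) = 204.500.
Running total after boundary: 2862.17.
k=1: B_{2}/(2)! × [f^{(1)}(20) − f^{(1)}(3)] = 1/12 × (40.0000 − 6.00000) = 2.83333.
Partial sum through k=1: 2865.00.
k=2: B_{4}/(4)! × [f^{(3)}(20) − f^{(3)}(3)] = −1/720 × (0.00000 − 0.00000) = 0.00000.
Partial sum through k=2: 2865.00.
k=3: B_{6}/(6)! × [f^{(5)}(20) − f^{(5)}(3)] = 1/30240 × (0.00000 − 0.00000) = 0.00000.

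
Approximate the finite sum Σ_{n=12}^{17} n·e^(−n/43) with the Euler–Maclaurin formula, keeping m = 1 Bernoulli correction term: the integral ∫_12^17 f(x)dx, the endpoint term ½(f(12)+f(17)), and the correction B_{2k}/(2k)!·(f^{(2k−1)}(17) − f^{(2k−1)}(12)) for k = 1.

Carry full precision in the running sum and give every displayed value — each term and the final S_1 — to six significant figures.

The integral term ∫_12^17 x·e^(−x/43) dx = 51.6038.
½[f(12) + f(17)] = ½[9.07785 + 11.4486] = 10.2632.
Integral + boundary = 61.8670.
Order-1 term: 1/12 · (0.407199 − 0.545374) = -0.0115146.

S_1 ≈ 61.8554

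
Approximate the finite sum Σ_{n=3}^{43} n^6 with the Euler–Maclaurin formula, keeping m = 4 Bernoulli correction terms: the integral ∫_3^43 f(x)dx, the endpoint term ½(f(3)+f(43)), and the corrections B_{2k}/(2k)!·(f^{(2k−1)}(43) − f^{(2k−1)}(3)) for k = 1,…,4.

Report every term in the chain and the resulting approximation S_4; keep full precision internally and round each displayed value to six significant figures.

S_4 ≈ 4.20654e+10

Integral: ∫_3^43 x^6 dx = 3.88312e+10.
½[f(3) + f(43)] = ½[729.000 + 6.32136e+09] = 3.16068e+09.
Integral + boundary = 4.19919e+10.
k=1: B_{2}/(2)! × [f^{(1)}(43) − f^{(1)}(3)] = 1/12 × (8.82051e+08 − 1458.00) = 7.35041e+07.
Partial sum through k=1: 4.20654e+10.
k=2: B_{4}/(4)! × [f^{(3)}(43) − f^{(3)}(3)] = −1/720 × (9.54084e+06 − 3240.00) = -13246.7.
Partial sum through k=2: 4.20654e+10.
k=3: B_{6}/(6)! × [f^{(5)}(43) − f^{(5)}(3)] = 1/30240 × (30960.0 − 2160.00) = 0.952381.
Partial sum through k=3: 4.20654e+10.
k=4: B_{8}/(8)! × [f^{(7)}(43) − f^{(7)}(3)] = −1/1209600 × (0.00000 − 0.00000) = 0.00000.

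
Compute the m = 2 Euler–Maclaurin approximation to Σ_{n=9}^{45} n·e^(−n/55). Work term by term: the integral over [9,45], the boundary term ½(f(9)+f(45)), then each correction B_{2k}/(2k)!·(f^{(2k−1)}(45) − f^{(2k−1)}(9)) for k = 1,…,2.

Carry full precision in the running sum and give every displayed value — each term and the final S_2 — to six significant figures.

∫_9^45 x·e^(−x/55) dx evaluates to 561.876.
Boundary: ½(f(9) + f(45)) = ½(7.64146 + 19.8555) = 13.7485.
Integral + boundary = 575.625.
Order-1 term: 1/12 · (0.0802242 − 0.710115) = -0.0524909.
Running total after k=1: 575.572.
Order-2 term: −1/720 · (0.000318245 − 0.000796105) = 6.63694e-07.

S_2 ≈ 575.572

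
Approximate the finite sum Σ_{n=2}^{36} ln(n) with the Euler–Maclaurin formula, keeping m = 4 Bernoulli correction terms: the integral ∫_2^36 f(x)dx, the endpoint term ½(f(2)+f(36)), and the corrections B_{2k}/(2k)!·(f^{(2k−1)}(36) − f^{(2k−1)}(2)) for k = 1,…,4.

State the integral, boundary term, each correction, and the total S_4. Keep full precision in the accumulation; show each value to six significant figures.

S_4 ≈ 95.7197

Integral: ∫_2^36 ln(x) dx = 93.6204.
½[f(2) + f(36)] = ½[0.693147 + 3.58352] = 2.13833.
Running total after boundary: 95.7587.
Order-1 term: 1/12 · (0.0277778 − 0.500000) = -0.0393519.
Partial sum through k=1: 95.7194.
Order-2 term: −1/720 · (4.28669e-05 − 0.250000) = 0.000347163.
Partial sum through k=2: 95.7197.
Order-3 term: 1/30240 · (3.96916e-07 − 0.750000) = -2.48016e-05.
Partial sum through k=3: 95.7197.
Order-4 term: −1/1209600 · (9.18787e-09 − 5.62500) = 4.65030e-06.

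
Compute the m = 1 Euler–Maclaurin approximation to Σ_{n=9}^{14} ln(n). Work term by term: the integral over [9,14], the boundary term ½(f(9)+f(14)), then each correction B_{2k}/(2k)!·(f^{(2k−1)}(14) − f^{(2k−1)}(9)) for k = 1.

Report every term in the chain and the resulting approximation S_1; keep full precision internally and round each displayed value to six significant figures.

The integral term ∫_9^14 ln(x) dx = 12.1718.
Boundary: ½(f(9) + f(14)) = ½(2.19722 + 2.63906) = 2.41814.
Integral + boundary = 14.5899.
Order-1 term: 1/12 · (0.0714286 − 0.111111) = -0.00330688.

S_1 ≈ 14.5866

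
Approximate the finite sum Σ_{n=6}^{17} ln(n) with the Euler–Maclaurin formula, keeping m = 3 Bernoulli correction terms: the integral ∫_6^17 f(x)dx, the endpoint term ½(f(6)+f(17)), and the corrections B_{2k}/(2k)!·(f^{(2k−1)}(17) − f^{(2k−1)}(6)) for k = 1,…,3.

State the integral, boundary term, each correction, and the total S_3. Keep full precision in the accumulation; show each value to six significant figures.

Integral: ∫_6^17 ln(x) dx = 26.4141.
Endpoint term: (f(6) + f(17))/2 = (1.79176 + 2.83321)/2 = 2.31249.
Running total after boundary: 28.7266.
Correction k=1: B_{2}/2! · (f^{(1)}(17) − f^{(1)}(6)) = 1/12 · (0.0588235 − 0.166667) = -0.00898693.
Running total after k=1: 28.7176.
Correction k=2: B_{4}/4! · (f^{(3)}(17) − f^{(3)}(6)) = −1/720 · (0.000407083 − 0.00925926) = 1.22947e-05.
Running total after k=2: 28.7176.
Correction k=3: B_{6}/6! · (f^{(5)}(17) − f^{(5)}(6)) = 1/30240 · (1.69031e-05 − 0.00308642) = -1.01505e-07.

S_3 ≈ 28.7176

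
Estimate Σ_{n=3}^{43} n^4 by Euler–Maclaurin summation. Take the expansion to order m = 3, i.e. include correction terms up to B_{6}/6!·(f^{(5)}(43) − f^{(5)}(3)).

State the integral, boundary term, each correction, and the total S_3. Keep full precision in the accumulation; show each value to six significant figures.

∫_3^43 x^4 dx evaluates to 2.94016e+07.
Endpoint term: (f(3) + f(43))/2 = (81.0000 + 3.41880e+06)/2 = 1.70944e+06.
Integral + boundary = 3.11111e+07.
Correction k=1: B_{2}/2! · (f^{(1)}(43) − f^{(1)}(3)) = 1/12 · (318028 − 108.000) = 26493.3.
Partial sum through k=1: 3.11376e+07.
Correction k=2: B_{4}/4! · (f^{(3)}(43) − f^{(3)}(3)) = −1/720 · (1032.00 − 72.0000) = -1.33333.
Partial sum through k=2: 3.11376e+07.
Correction k=3: B_{6}/6! · (f^{(5)}(43) − f^{(5)}(3)) = 1/30240 · (0.00000 − 0.00000) = 0.00000.

S_3 ≈ 3.11376e+07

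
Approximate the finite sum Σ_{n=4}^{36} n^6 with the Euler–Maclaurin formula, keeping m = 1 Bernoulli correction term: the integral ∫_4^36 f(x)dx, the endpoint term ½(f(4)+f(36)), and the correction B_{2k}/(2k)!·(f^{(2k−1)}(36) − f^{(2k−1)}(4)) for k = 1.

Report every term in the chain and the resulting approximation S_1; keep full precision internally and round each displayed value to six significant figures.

The integral term ∫_4^36 x^6 dx = 1.11949e+10.
Endpoint term: (f(4) + f(36))/2 = (4096.00 + 2.17678e+09)/2 = 1.08839e+09.
Integral + boundary = 1.22833e+10.
k=1: B_{2}/(2)! × [f^{(1)}(36) − f^{(1)}(4)] = 1/12 × (3.62797e+08 − 6144.00) = 3.02326e+07.

S_1 ≈ 1.23135e+10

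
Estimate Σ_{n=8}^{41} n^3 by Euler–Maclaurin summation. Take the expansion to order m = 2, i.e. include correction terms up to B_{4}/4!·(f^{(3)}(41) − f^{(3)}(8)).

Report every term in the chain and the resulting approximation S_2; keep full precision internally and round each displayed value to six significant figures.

The integral term ∫_8^41 x^3 dx = 705416.
½[f(8) + f(41)] = ½[512.000 + 68921.0] = 34716.5.
Running total after boundary: 740133.
Correction k=1: B_{2}/2! · (f^{(1)}(41) − f^{(1)}(8)) = 1/12 · (5043.00 − 192.000) = 404.250.
Running total after k=1: 740537.
Correction k=2: B_{4}/4! · (f^{(3)}(41) − f^{(3)}(8)) = −1/720 · (6.00000 − 6.00000) = 0.00000.

S_2 ≈ 740537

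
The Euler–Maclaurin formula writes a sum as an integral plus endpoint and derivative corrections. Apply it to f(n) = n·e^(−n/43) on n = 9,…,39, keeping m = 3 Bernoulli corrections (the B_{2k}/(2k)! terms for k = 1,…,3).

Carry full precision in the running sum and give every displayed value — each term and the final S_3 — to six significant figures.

S_3 ≈ 401.606

Integral: ∫_9^39 x·e^(−x/43) dx = 390.134.
½[f(9) + f(39)] = ½[7.30035 + 15.7460] = 11.5232.
Running total after boundary: 401.657.
Correction k=1: B_{2}/2! · (f^{(1)}(39) − f^{(1)}(9)) = 1/12 · (0.0375575 − 0.641374) = -0.0503181.
Partial sum through k=1: 401.606.
Correction k=2: B_{4}/4! · (f^{(3)}(39) − f^{(3)}(9)) = −1/720 · (0.000457027 − 0.00122427) = 1.06561e-06.
Partial sum through k=2: 401.606.
Correction k=3: B_{6}/6! · (f^{(5)}(39) − f^{(5)}(9)) = 1/30240 · (4.83365e-07 − 1.13665e-06) = -2.16033e-11.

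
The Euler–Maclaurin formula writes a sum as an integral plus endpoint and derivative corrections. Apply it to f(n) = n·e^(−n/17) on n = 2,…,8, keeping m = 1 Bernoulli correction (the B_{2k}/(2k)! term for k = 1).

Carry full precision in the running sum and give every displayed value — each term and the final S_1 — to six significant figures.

Integral: ∫_2^8 x·e^(−x/17) dx = 21.6804.
Endpoint term: (f(2) + f(8))/2 = (1.77802 + 4.99708)/2 = 3.38755.
So far: 25.0679.
k=1: B_{2}/(2)! × [f^{(1)}(8) − f^{(1)}(2)] = 1/12 × (0.330689 − 0.784420) = -0.0378110.

S_1 ≈ 25.0301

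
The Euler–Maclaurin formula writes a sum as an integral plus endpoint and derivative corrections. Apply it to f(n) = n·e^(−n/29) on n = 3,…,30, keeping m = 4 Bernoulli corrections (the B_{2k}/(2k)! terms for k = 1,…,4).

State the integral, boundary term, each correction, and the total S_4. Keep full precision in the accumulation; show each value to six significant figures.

S_4 ≈ 235.307

Integral: ∫_3^30 x·e^(−x/29) dx = 228.692.
½[f(3) + f(30)] = ½[2.70517 + 10.6623] = 6.68374.
So far: 235.376.
Correction k=1: B_{2}/2! · (f^{(1)}(30) − f^{(1)}(3)) = 1/12 · (-0.0122555 − 0.808441) = -0.0683914.
Partial sum through k=1: 235.307.
Correction k=2: B_{4}/4! · (f^{(3)}(30) − f^{(3)}(3)) = −1/720 · (0.000830636 − 0.00310569) = 3.15980e-06.
Partial sum through k=2: 235.307.
Correction k=3: B_{6}/6! · (f^{(5)}(30) − f^{(5)}(3)) = 1/30240 · (1.99268e-06 − 6.24268e-06) = -1.40542e-10.
Partial sum through k=3: 235.307.
Correction k=4: B_{8}/8! · (f^{(7)}(30) − f^{(7)}(3)) = −1/1209600 · (3.56443e-09 − 1.04548e-08) = 5.69643e-15.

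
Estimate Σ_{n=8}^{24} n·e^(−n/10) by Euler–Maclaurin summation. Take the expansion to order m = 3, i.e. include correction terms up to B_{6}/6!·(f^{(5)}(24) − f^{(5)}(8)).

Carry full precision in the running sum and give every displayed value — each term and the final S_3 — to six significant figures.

The integral term ∫_8^24 x·e^(−x/10) dx = 50.0351.
Boundary: ½(f(8) + f(24)) = ½(3.59463 + 2.17723) = 2.88593.
So far: 52.9210.
k=1: B_{2}/(2)! × [f^{(1)}(24) − f^{(1)}(8)] = 1/12 × (-0.127005 − 0.0898658) = -0.0180726.
Running total after k=1: 52.9030.
k=2: B_{4}/(4)! × [f^{(3)}(24) − f^{(3)}(8)] = −1/720 × (0.000544308 − 0.00988524) = 1.29735e-05.
Running total after k=2: 52.9030.
k=3: B_{6}/(6)! × [f^{(5)}(24) − f^{(5)}(8)] = 1/30240 × (2.35867e-05 − 0.000188718) = -5.46070e-09.

S_3 ≈ 52.9030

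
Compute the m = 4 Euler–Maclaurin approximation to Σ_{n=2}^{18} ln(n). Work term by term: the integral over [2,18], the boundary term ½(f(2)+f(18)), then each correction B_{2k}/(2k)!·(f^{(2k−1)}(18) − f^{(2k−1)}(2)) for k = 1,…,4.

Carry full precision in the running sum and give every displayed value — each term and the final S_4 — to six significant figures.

S_4 ≈ 36.3954

The integral term ∫_2^18 ln(x) dx = 34.6404.
½[f(2) + f(18)] = ½[0.693147 + 2.89037] = 1.79176.
Integral + boundary = 36.4322.
Correction k=1: B_{2}/2! · (f^{(1)}(18) − f^{(1)}(2)) = 1/12 · (0.0555556 − 0.500000) = -0.0370370.
After k=1: 36.3951.
Correction k=2: B_{4}/4! · (f^{(3)}(18) − f^{(3)}(2)) = −1/720 · (0.000342936 − 0.250000) = 0.000346746.
After k=2: 36.3955.
Correction k=3: B_{6}/6! · (f^{(5)}(18) − f^{(5)}(2)) = 1/30240 · (1.27013e-05 − 0.750000) = -2.48012e-05.
After k=3: 36.3954.
Correction k=4: B_{8}/8! · (f^{(7)}(18) − f^{(7)}(2)) = −1/1209600 · (1.17605e-06 − 5.62500) = 4.65030e-06.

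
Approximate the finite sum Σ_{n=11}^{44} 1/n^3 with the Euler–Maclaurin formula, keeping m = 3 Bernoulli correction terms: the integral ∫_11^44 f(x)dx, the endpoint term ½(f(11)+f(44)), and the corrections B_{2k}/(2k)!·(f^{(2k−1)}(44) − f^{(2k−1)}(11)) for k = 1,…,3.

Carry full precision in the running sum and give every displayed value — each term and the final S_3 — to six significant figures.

S_3 ≈ 0.00427246

Integral: ∫_11^44 1/x^3 dx = 0.00387397.
½[f(11) + f(44)] = ½[0.000751315 + 1.17393e-05] = 0.000381527.
Running total after boundary: 0.00425549.
Correction k=1: B_{2}/2! · (f^{(1)}(44) − f^{(1)}(11)) = 1/12 · (-8.00406e-07 − (-0.000204904)) = 1.70086e-05.
Partial sum through k=1: 0.00427250.
Correction k=2: B_{4}/4! · (f^{(3)}(44) − f^{(3)}(11)) = −1/720 · (-8.26866e-09 − (-3.38684e-05)) = -4.70280e-08.
Partial sum through k=2: 0.00427246.
Correction k=3: B_{6}/6! · (f^{(5)}(44) − f^{(5)}(11)) = 1/30240 · (-1.79382e-10 − (-1.17560e-05)) = 3.88750e-10.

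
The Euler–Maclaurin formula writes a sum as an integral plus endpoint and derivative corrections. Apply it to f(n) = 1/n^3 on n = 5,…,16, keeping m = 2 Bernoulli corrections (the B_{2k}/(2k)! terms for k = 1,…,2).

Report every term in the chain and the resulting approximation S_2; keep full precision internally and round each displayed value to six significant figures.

S_2 ≈ 0.0225598

The integral term ∫_5^16 1/x^3 dx = 0.0180469.
½[f(5) + f(16)] = ½[0.00800000 + 0.000244141] = 0.00412207.
Integral + boundary = 0.0221689.
k=1: B_{2}/(2)! × [f^{(1)}(16) − f^{(1)}(5)] = 1/12 × (-4.57764e-05 − (-0.00480000)) = 0.000396185.
Running total after k=1: 0.0225651.
k=2: B_{4}/(4)! × [f^{(3)}(16) − f^{(3)}(5)] = −1/720 × (-3.57628e-06 − (-0.00384000)) = -5.32837e-06.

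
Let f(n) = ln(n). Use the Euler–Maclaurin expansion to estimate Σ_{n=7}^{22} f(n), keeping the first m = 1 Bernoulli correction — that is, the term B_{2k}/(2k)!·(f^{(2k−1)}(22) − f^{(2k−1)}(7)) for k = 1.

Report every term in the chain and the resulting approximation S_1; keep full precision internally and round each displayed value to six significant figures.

S_1 ≈ 41.8919

Integral: ∫_7^22 ln(x) dx = 39.3816.
Endpoint term: (f(7) + f(22))/2 = (1.94591 + 3.09104)/2 = 2.51848.
So far: 41.9000.
Order-1 term: 1/12 · (0.0454545 − 0.142857) = -0.00811688.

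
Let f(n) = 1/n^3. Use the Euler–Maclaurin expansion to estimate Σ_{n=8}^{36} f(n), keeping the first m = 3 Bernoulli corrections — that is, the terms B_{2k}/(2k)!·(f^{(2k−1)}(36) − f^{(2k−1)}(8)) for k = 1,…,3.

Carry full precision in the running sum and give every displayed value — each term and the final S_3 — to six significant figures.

S_3 ≈ 0.00847455

The integral term ∫_8^36 1/x^3 dx = 0.00742670.
Endpoint term: (f(8) + f(36))/2 = (0.00195312 + 2.14335e-05)/2 = 0.000987279.
Running total after boundary: 0.00841398.
Correction k=1: B_{2}/2! · (f^{(1)}(36) − f^{(1)}(8)) = 1/12 · (-1.78612e-06 − (-0.000732422)) = 6.08863e-05.
After k=1: 0.00847486.
Correction k=2: B_{4}/4! · (f^{(3)}(36) − f^{(3)}(8)) = −1/720 · (-2.75636e-08 − (-0.000228882)) = -3.17853e-07.
After k=2: 0.00847455.
Correction k=3: B_{6}/6! · (f^{(5)}(36) − f^{(5)}(8)) = 1/30240 · (-8.93265e-10 − (-0.000150204)) = 4.96702e-09.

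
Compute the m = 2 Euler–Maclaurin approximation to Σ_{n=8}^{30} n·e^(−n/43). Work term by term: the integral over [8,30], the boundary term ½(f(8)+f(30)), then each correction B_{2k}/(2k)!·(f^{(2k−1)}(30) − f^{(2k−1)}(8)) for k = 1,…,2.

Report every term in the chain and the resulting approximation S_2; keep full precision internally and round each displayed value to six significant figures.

∫_8^30 x·e^(−x/43) dx evaluates to 258.295.
½[f(8) + f(30)] = ½[6.64188 + 14.9322] = 10.7871.
Integral + boundary = 269.082.
k=1: B_{2}/(2)! × [f^{(1)}(30) − f^{(1)}(8)] = 1/12 × (0.150480 − 0.675773) = -0.0437744.
Running total after k=1: 269.038.
k=2: B_{4}/(4)! × [f^{(3)}(30) − f^{(3)}(8)] = −1/720 × (0.000619774 − 0.00126352) = 8.94087e-07.

S_2 ≈ 269.038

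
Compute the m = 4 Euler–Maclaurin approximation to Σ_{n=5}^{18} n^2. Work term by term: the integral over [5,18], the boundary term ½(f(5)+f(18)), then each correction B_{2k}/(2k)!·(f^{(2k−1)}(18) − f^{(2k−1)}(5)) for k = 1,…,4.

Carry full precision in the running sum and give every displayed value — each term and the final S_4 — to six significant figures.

∫_5^18 x^2 dx evaluates to 1902.33.
Boundary: ½(f(5) + f(18)) = ½(25.0000 + 324.000) = 174.500.
Integral + boundary = 2076.83.
k=1: B_{2}/(2)! × [f^{(1)}(18) − f^{(1)}(5)] = 1/12 × (36.0000 − 10.0000) = 2.16667.
After k=1: 2079.00.
k=2: B_{4}/(4)! × [f^{(3)}(18) − f^{(3)}(5)] = −1/720 × (0.00000 − 0.00000) = 0.00000.
After k=2: 2079.00.
k=3: B_{6}/(6)! × [f^{(5)}(18) − f^{(5)}(5)] = 1/30240 × (0.00000 − 0.00000) = 0.00000.
After k=3: 2079.00.
k=4: B_{8}/(8)! × [f^{(7)}(18) − f^{(7)}(5)] = −1/1209600 × (0.00000 − 0.00000) = 0.00000.

S_4 ≈ 2079.00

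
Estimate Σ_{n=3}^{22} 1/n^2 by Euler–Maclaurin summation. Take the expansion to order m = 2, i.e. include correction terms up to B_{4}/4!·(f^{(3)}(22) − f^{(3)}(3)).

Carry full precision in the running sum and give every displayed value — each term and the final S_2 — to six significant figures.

S_2 ≈ 0.350487

∫_3^22 1/x^2 dx evaluates to 0.287879.
Endpoint term: (f(3) + f(22))/2 = (0.111111 + 0.00206612)/2 = 0.0565886.
Integral + boundary = 0.344467.
Order-1 term: 1/12 · (-0.000187829 − (-0.0740741)) = 0.00615719.
Partial sum through k=1: 0.350625.
Order-2 term: −1/720 · (-4.65691e-06 − (-0.0987654)) = -0.000137168.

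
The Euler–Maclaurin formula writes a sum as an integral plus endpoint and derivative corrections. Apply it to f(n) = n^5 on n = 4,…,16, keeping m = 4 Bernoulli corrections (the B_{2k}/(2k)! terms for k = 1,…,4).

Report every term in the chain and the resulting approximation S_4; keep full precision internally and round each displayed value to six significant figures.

∫_4^16 x^5 dx evaluates to 2.79552e+06.
½[f(4) + f(16)] = ½[1024.00 + 1.04858e+06] = 524800.
Integral + boundary = 3.32032e+06.
Correction k=1: B_{2}/2! · (f^{(1)}(16) − f^{(1)}(4)) = 1/12 · (327680 − 1280.00) = 27200.0.
Partial sum through k=1: 3.34752e+06.
Correction k=2: B_{4}/4! · (f^{(3)}(16) − f^{(3)}(4)) = −1/720 · (15360.0 − 960.000) = -20.0000.
Partial sum through k=2: 3.34750e+06.
Correction k=3: B_{6}/6! · (f^{(5)}(16) − f^{(5)}(4)) = 1/30240 · (120.000 − 120.000) = 0.00000.
Partial sum through k=3: 3.34750e+06.
Correction k=4: B_{8}/8! · (f^{(7)}(16) − f^{(7)}(4)) = −1/1209600 · (0.00000 − 0.00000) = 0.00000.

S_4 ≈ 3.34750e+06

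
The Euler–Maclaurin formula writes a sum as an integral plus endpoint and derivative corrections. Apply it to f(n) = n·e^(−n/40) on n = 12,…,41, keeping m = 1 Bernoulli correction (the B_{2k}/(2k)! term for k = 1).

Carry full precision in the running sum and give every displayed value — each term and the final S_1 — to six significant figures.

Integral: ∫_12^41 x·e^(−x/40) dx = 378.401.
Endpoint term: (f(12) + f(41))/2 = (8.88982 + 14.7107)/2 = 11.8002.
Integral + boundary = 390.202.
k=1: B_{2}/(2)! × [f^{(1)}(41) − f^{(1)}(12)] = 1/12 × (-0.00896991 − 0.518573) = -0.0439619.

S_1 ≈ 390.158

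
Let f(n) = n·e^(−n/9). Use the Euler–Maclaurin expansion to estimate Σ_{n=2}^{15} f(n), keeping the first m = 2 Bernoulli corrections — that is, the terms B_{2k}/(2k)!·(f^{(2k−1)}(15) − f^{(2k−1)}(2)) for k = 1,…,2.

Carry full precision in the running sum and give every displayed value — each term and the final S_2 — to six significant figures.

Integral: ∫_2^15 x·e^(−x/9) dx = 38.4759.
Endpoint term: (f(2) + f(15))/2 = (1.60147 + 2.83313)/2 = 2.21730.
So far: 40.6932.
Order-1 term: 1/12 · (-0.125917 − 0.622796) = -0.0623927.
Running total after k=1: 40.6308.
Order-2 term: −1/720 · (0.00310906 − 0.0274601) = 3.38209e-05.

S_2 ≈ 40.6308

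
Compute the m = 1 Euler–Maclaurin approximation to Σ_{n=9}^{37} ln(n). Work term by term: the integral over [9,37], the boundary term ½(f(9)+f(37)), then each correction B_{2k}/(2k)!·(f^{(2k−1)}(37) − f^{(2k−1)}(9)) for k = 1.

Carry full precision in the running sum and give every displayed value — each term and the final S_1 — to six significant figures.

∫_9^37 ln(x) dx evaluates to 85.8289.
Boundary: ½(f(9) + f(37)) = ½(2.19722 + 3.61092) = 2.90407.
Integral + boundary = 88.7330.
Order-1 term: 1/12 · (0.0270270 − 0.111111) = -0.00700701.

S_1 ≈ 88.7260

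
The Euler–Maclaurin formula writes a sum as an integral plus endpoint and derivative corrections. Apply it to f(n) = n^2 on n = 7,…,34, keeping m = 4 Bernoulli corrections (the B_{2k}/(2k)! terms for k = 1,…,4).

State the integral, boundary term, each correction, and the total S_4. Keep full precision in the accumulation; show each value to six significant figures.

S_4 ≈ 13594.0

The integral term ∫_7^34 x^2 dx = 12987.0.
Endpoint term: (f(7) + f(34))/2 = (49.0000 + 1156.00)/2 = 602.500.
So far: 13589.5.
Order-1 term: 1/12 · (68.0000 − 14.0000) = 4.50000.
Partial sum through k=1: 13594.0.
Order-2 term: −1/720 · (0.00000 − 0.00000) = 0.00000.
Partial sum through k=2: 13594.0.
Order-3 term: 1/30240 · (0.00000 − 0.00000) = 0.00000.
Partial sum through k=3: 13594.0.
Order-4 term: −1/1209600 · (0.00000 − 0.00000) = 0.00000.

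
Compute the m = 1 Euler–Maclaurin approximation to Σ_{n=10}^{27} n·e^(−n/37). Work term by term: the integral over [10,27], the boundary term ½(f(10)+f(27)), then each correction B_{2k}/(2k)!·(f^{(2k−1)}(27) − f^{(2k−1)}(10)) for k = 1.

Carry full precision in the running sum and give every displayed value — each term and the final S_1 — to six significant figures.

S_1 ≈ 195.977

The integral term ∫_10^27 x·e^(−x/37) dx = 185.689.
Boundary: ½(f(10) + f(27)) = ½(7.63173 + 13.0151) = 10.3234.
Running total after boundary: 196.013.
Order-1 term: 1/12 · (0.130281 − 0.556910) = -0.0355524.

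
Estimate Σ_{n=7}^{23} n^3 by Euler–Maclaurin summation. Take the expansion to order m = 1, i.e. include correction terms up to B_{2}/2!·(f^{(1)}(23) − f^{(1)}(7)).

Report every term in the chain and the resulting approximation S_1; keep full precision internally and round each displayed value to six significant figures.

Integral: ∫_7^23 x^3 dx = 69360.0.
Boundary: ½(f(7) + f(23)) = ½(343.000 + 12167.0) = 6255.00.
Running total after boundary: 75615.0.
Correction k=1: B_{2}/2! · (f^{(1)}(23) − f^{(1)}(7)) = 1/12 · (1587.00 − 147.000) = 120.000.

S_1 ≈ 75735.0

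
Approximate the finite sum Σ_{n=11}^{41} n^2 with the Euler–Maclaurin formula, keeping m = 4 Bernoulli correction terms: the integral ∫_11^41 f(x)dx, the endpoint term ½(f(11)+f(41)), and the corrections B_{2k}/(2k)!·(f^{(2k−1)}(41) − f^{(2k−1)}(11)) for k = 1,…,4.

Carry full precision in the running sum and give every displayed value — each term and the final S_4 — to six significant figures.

S_4 ≈ 23436.0

The integral term ∫_11^41 x^2 dx = 22530.0.
Boundary: ½(f(11) + f(41)) = ½(121.000 + 1681.00) = 901.000.
Integral + boundary = 23431.0.
Correction k=1: B_{2}/2! · (f^{(1)}(41) − f^{(1)}(11)) = 1/12 · (82.0000 − 22.0000) = 5.00000.
After k=1: 23436.0.
Correction k=2: B_{4}/4! · (f^{(3)}(41) − f^{(3)}(11)) = −1/720 · (0.00000 − 0.00000) = 0.00000.
After k=2: 23436.0.
Correction k=3: B_{6}/6! · (f^{(5)}(41) − f^{(5)}(11)) = 1/30240 · (0.00000 − 0.00000) = 0.00000.
After k=3: 23436.0.
Correction k=4: B_{8}/8! · (f^{(7)}(41) − f^{(7)}(11)) = −1/1209600 · (0.00000 − 0.00000) = 0.00000.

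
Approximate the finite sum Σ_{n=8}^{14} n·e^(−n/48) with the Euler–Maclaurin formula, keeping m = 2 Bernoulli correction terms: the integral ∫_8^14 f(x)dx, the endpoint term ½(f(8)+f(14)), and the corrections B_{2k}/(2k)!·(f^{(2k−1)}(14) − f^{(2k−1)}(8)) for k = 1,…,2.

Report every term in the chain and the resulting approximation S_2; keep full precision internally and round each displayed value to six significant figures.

S_2 ≈ 60.8192

Integral: ∫_8^14 x·e^(−x/48) dx = 52.2188.
½[f(8) + f(14)] = ½[6.77185 + 10.4582] = 8.61505.
Integral + boundary = 60.8338.
Correction k=1: B_{2}/2! · (f^{(1)}(14) − f^{(1)}(8)) = 1/12 · (0.529137 − 0.705401) = -0.0146887.
Running total after k=1: 60.8192.
Correction k=2: B_{4}/4! · (f^{(3)}(14) − f^{(3)}(8)) = −1/720 · (0.000878113 − 0.00104096) = 2.26172e-07.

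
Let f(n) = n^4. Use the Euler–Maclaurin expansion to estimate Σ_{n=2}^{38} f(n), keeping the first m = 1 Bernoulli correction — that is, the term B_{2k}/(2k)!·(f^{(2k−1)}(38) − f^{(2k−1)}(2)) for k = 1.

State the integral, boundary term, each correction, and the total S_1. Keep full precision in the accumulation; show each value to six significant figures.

S_1 ≈ 1.69079e+07

The integral term ∫_2^38 x^4 dx = 1.58470e+07.
½[f(2) + f(38)] = ½[16.0000 + 2.08514e+06] = 1.04258e+06.
So far: 1.68896e+07.
k=1: B_{2}/(2)! × [f^{(1)}(38) − f^{(1)}(2)] = 1/12 × (219488 − 32.0000) = 18288.0.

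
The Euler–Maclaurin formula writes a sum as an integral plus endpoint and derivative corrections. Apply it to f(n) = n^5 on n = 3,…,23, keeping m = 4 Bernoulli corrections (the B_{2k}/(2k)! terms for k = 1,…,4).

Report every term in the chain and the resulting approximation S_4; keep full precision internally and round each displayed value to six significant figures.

S_4 ≈ 2.80073e+07

Integral: ∫_3^23 x^5 dx = 2.46725e+07.
Endpoint term: (f(3) + f(23))/2 = (243.000 + 6.43634e+06)/2 = 3.21829e+06.
Integral + boundary = 2.78908e+07.
k=1: B_{2}/(2)! × [f^{(1)}(23) − f^{(1)}(3)] = 1/12 × (1.39920e+06 − 405.000) = 116567.
Running total after k=1: 2.80074e+07.
k=2: B_{4}/(4)! × [f^{(3)}(23) − f^{(3)}(3)] = −1/720 × (31740.0 − 540.000) = -43.3333.
Running total after k=2: 2.80073e+07.
k=3: B_{6}/(6)! × [f^{(5)}(23) − f^{(5)}(3)] = 1/30240 × (120.000 − 120.000) = 0.00000.
Running total after k=3: 2.80073e+07.
k=4: B_{8}/(8)! × [f^{(7)}(23) − f^{(7)}(3)] = −1/1209600 × (0.00000 − 0.00000) = 0.00000.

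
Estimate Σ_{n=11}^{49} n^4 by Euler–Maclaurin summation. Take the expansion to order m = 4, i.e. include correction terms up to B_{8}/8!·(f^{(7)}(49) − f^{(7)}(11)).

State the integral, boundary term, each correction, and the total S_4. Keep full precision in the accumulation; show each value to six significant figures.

S_4 ≈ 5.93913e+07

∫_11^49 x^4 dx evaluates to 5.64628e+07.
Boundary: ½(f(11) + f(49)) = ½(14641.0 + 5.76480e+06) = 2.88972e+06.
So far: 5.93526e+07.
k=1: B_{2}/(2)! × [f^{(1)}(49) − f^{(1)}(11)] = 1/12 × (470596 − 5324.00) = 38772.7.
After k=1: 5.93913e+07.
k=2: B_{4}/(4)! × [f^{(3)}(49) − f^{(3)}(11)] = −1/720 × (1176.00 − 264.000) = -1.26667.
After k=2: 5.93913e+07.
k=3: B_{6}/(6)! × [f^{(5)}(49) − f^{(5)}(11)] = 1/30240 × (0.00000 − 0.00000) = 0.00000.
After k=3: 5.93913e+07.
k=4: B_{8}/(8)! × [f^{(7)}(49) − f^{(7)}(11)] = −1/1209600 × (0.00000 − 0.00000) = 0.00000.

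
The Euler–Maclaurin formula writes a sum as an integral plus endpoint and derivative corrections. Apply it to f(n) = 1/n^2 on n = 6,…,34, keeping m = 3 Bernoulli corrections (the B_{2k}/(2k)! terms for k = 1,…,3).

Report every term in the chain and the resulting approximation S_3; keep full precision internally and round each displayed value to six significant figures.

S_3 ≈ 0.152339

Integral: ∫_6^34 1/x^2 dx = 0.137255.
½[f(6) + f(34)] = ½[0.0277778 + 0.000865052] = 0.0143214.
Integral + boundary = 0.151576.
Correction k=1: B_{2}/2! · (f^{(1)}(34) − f^{(1)}(6)) = 1/12 · (-5.08854e-05 − (-0.00925926)) = 0.000767364.
Running total after k=1: 0.152344.
Correction k=2: B_{4}/4! · (f^{(3)}(34) − f^{(3)}(6)) = −1/720 · (-5.28222e-07 − (-0.00308642)) = -4.28596e-06.
Running total after k=2: 0.152339.
Correction k=3: B_{6}/6! · (f^{(5)}(34) − f^{(5)}(6)) = 1/30240 · (-1.37082e-08 − (-0.00257202)) = 8.50530e-08.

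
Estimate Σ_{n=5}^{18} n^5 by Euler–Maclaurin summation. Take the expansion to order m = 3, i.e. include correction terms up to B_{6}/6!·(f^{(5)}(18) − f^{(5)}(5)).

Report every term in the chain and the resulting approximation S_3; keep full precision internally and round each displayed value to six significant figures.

The integral term ∫_5^18 x^5 dx = 5.66610e+06.
Boundary: ½(f(5) + f(18)) = ½(3125.00 + 1.88957e+06) = 946346.
Running total after boundary: 6.61245e+06.
Correction k=1: B_{2}/2! · (f^{(1)}(18) − f^{(1)}(5)) = 1/12 · (524880 − 3125.00) = 43479.6.
After k=1: 6.65593e+06.
Correction k=2: B_{4}/4! · (f^{(3)}(18) − f^{(3)}(5)) = −1/720 · (19440.0 − 1500.00) = -24.9167.
After k=2: 6.65590e+06.
Correction k=3: B_{6}/6! · (f^{(5)}(18) − f^{(5)}(5)) = 1/30240 · (120.000 − 120.000) = 0.00000.

S_3 ≈ 6.65590e+06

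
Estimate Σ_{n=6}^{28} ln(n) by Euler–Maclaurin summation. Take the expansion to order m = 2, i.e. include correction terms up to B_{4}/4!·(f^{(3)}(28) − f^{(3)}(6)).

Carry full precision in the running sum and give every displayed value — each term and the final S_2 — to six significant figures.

S_2 ≈ 63.1023

The integral term ∫_6^28 ln(x) dx = 60.5512.
Endpoint term: (f(6) + f(28))/2 = (1.79176 + 3.33220)/2 = 2.56198.
Integral + boundary = 63.1132.
Order-1 term: 1/12 · (0.0357143 − 0.166667) = -0.0109127.
After k=1: 63.1022.
Order-2 term: −1/720 · (9.11079e-05 − 0.00925926) = 1.27335e-05.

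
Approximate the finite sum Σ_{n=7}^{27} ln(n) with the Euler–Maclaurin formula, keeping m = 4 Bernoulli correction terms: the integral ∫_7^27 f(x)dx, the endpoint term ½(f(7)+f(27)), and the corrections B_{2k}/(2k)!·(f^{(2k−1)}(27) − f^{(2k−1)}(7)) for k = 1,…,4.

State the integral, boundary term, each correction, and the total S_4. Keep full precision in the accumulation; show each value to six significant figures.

∫_7^27 ln(x) dx evaluates to 55.3662.
½[f(7) + f(27)] = ½[1.94591 + 3.29584] = 2.62087.
Integral + boundary = 57.9871.
Order-1 term: 1/12 · (0.0370370 − 0.142857) = -0.00881834.
Partial sum through k=1: 57.9783.
Order-2 term: −1/720 · (0.000101611 − 0.00583090) = 7.95735e-06.
Partial sum through k=2: 57.9783.
Order-3 term: 1/30240 · (1.67260e-06 − 0.00142798) = -4.71661e-08.
Partial sum through k=3: 57.9783.
Order-4 term: −1/1209600 · (6.88313e-08 − 0.000874271) = 7.22720e-10.

S_4 ≈ 57.9783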